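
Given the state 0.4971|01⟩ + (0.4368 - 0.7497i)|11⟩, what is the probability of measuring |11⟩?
0.7528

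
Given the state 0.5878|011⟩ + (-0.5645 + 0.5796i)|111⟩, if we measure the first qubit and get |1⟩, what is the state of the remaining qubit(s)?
(-0.6977 + 0.7164i)|11⟩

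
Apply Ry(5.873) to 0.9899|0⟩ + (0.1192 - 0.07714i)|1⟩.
(-0.9934 + 0.01571i)|0⟩ + (0.0849 + 0.07552i)|1⟩

Ry(5.873) = [[cos(θ/2), −sin(θ/2)], [sin(θ/2), cos(θ/2)]]; θ = 5.873, cos(θ/2) ≈ -0.979042, sin(θ/2) ≈ 0.203658.
With a = amp(|0⟩) = 0.9899 and b = amp(|1⟩) = (0.1192 - 0.07714i):
new amp(|0⟩) = (-0.979042)·a + (-0.203658)·b = (-0.9934 + 0.01571i)
new amp(|1⟩) = (0.203658)·a + (-0.979042)·b = (0.0849 + 0.07552i)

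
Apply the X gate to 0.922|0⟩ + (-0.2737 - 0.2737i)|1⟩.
(-0.2737 - 0.2737i)|0⟩ + 0.922|1⟩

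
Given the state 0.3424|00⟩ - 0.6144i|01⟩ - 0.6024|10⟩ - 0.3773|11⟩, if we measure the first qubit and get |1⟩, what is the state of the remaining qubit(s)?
-0.8475|0⟩ - 0.5308|1⟩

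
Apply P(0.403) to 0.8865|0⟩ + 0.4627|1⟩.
0.8865|0⟩ + (0.4256 + 0.1815i)|1⟩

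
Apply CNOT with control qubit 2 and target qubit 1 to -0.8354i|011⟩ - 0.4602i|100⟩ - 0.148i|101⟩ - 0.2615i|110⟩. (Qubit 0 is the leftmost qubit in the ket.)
-0.8354i|001⟩ - 0.4602i|100⟩ - 0.2615i|110⟩ - 0.148i|111⟩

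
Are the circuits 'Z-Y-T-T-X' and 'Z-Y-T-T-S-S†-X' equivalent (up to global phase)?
Yes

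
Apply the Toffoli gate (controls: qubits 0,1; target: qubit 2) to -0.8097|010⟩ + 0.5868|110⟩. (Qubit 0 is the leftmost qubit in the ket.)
-0.8097|010⟩ + 0.5868|111⟩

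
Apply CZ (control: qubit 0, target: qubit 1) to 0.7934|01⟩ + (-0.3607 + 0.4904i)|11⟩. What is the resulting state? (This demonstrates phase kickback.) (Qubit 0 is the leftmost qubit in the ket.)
0.7934|01⟩ + (0.3607 - 0.4904i)|11⟩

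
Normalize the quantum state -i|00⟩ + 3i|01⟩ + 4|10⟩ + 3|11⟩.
-0.169i|00⟩ + 0.5071i|01⟩ + 0.6761|10⟩ + 0.5071|11⟩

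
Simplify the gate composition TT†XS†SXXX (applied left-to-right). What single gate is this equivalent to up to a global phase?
I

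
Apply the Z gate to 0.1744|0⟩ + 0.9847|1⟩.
0.1744|0⟩ - 0.9847|1⟩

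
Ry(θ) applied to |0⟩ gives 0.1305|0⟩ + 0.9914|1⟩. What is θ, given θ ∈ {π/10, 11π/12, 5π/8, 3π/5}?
11π/12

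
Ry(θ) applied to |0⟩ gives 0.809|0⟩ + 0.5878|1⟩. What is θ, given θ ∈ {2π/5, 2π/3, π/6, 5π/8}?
2π/5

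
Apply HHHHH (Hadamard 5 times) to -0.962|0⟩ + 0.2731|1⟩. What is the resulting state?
-0.4871|0⟩ - 0.8733|1⟩

H² = I, so H^5 = H: a single Hadamard. With (a, b) = (-0.962, 0.2731), H gives ((a + b)/√2, (a − b)/√2) = (-0.4871, -0.8733).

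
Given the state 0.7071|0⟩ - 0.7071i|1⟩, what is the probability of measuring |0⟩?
0.5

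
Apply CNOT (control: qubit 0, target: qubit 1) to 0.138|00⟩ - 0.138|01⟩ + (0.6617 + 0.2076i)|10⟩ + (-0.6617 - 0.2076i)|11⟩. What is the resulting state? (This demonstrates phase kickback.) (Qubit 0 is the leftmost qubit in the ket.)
0.138|00⟩ - 0.138|01⟩ + (-0.6617 - 0.2076i)|10⟩ + (0.6617 + 0.2076i)|11⟩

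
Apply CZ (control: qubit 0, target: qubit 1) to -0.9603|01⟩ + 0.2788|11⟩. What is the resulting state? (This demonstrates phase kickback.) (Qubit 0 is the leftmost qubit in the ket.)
-0.9603|01⟩ - 0.2788|11⟩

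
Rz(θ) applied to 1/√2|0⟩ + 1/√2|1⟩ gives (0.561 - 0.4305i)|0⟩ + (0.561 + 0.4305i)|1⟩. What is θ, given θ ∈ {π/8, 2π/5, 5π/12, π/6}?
5π/12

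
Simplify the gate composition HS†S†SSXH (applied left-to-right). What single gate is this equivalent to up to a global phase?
Z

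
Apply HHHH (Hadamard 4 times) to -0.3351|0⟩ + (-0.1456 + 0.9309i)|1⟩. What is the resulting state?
-0.3351|0⟩ + (-0.1456 + 0.9309i)|1⟩

H² = I, so an even number of Hadamards cancels: H^4 = I and the state is unchanged.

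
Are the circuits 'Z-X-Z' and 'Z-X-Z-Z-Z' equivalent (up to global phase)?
Yes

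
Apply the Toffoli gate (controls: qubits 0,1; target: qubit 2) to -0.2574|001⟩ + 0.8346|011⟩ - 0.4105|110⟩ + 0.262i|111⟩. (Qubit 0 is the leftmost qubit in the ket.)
-0.2574|001⟩ + 0.8346|011⟩ + 0.262i|110⟩ - 0.4105|111⟩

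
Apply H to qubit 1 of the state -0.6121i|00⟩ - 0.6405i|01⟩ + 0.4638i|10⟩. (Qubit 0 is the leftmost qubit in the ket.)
-0.8857i|00⟩ + 0.02008i|01⟩ + 0.328i|10⟩ + 0.328i|11⟩

H on qubit 1 mixes each pair of kets that differ only in qubit 1: amplitudes (a, b) of (|…0…⟩, |…1…⟩) become ((a + b)/√2, (a − b)/√2). Kets absent from the input have amplitude 0.
(|00⟩, |01⟩): (a, b) = (-0.6121i, -0.6405i) → (-0.8857i, 0.02008i)
(|10⟩, |11⟩): (a, b) = (0.4638i, 0) → (0.328i, 0.328i)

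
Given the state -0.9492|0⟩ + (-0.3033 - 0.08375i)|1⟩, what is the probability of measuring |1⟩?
0.099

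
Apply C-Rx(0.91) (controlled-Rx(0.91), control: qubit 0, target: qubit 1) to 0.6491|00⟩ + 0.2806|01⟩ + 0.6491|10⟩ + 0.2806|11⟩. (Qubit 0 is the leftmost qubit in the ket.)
0.6491|00⟩ + 0.2806|01⟩ + (0.5831 - 0.1233i)|10⟩ + (0.2521 - 0.2853i)|11⟩

C-Rx(0.91) leaves the control-|0⟩ kets |00⟩, |01⟩ unchanged and applies Rx(0.91) to qubit 1 on the control-|1⟩ pair (|10⟩, |11⟩).
Rx(0.91) = [[cos(θ/2), −i·sin(θ/2)], [−i·sin(θ/2), cos(θ/2)]]; θ = 0.91, cos(θ/2) ≈ 0.898261, sin(θ/2) ≈ 0.439462.
With a = amp(|10⟩) = 0.6491 and b = amp(|11⟩) = 0.2806:
new amp(|10⟩) = (0.898261)·a + (-0.439462i)·b = (0.5831 - 0.1233i)
new amp(|11⟩) = (-0.439462i)·a + (0.898261)·b = (0.2521 - 0.2853i)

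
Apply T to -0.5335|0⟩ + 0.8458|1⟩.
-0.5335|0⟩ + (0.5981 + 0.5981i)|1⟩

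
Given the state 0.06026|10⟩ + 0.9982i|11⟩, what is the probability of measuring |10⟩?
0.003631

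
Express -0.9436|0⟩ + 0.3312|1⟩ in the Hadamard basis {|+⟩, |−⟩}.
-0.433|+⟩ - 0.9014|−⟩

With |ψ⟩ = α|0⟩ + β|1⟩, the Hadamard-basis coefficients are ⟨+|ψ⟩ = (α + β)/√2 and ⟨−|ψ⟩ = (α − β)/√2.
Here α = -0.9436, β = 0.3312: (α + β)/√2 = -0.433, (α − β)/√2 = -0.9014.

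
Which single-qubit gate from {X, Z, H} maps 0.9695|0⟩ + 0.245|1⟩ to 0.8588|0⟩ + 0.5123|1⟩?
H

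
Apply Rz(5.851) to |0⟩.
(-0.9767 - 0.2144i)|0⟩

Rz(5.851) = [[e^(−iθ/2), 0], [0, e^(iθ/2)]] with e^(±iθ/2) = cos(θ/2) ± i·sin(θ/2); θ = 5.851, cos(θ/2) ≈ -0.976743, sin(θ/2) ≈ 0.214415.
With a = amp(|0⟩) = 1 and b = amp(|1⟩) = 0:
new amp(|0⟩) = (-0.976743 - 0.214415i)·a = (-0.9767 - 0.2144i)
new amp(|1⟩) = (-0.976743 + 0.214415i)·b = 0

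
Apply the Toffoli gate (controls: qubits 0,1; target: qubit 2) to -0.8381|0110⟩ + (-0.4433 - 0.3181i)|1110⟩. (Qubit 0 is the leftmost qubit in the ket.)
-0.8381|0110⟩ + (-0.4433 - 0.3181i)|1100⟩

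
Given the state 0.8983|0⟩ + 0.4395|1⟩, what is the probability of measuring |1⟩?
0.1932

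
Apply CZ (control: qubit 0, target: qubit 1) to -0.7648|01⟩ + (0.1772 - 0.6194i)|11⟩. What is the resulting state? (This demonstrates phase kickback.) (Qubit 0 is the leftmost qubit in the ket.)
-0.7648|01⟩ + (-0.1772 + 0.6194i)|11⟩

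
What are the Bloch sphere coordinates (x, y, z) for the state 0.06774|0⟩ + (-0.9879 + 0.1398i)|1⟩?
(-0.1338, 0.01894, -0.9909)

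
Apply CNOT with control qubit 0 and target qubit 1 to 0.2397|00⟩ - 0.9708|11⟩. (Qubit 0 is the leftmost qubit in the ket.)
0.2397|00⟩ - 0.9708|10⟩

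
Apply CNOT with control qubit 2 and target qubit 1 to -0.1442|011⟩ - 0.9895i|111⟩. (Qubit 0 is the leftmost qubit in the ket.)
-0.1442|001⟩ - 0.9895i|101⟩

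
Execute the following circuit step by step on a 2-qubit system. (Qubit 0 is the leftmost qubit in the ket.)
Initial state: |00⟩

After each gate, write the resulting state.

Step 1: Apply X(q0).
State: |10⟩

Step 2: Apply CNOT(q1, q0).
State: |10⟩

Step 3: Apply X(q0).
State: |00⟩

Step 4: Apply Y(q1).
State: i|01⟩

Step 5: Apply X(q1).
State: i|00⟩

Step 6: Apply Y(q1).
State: -|01⟩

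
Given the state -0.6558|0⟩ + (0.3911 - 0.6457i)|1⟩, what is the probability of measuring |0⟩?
0.4301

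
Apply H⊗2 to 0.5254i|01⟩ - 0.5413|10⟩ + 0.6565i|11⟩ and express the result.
(-0.2707 + 0.591i)|00⟩ + (-0.2707 - 0.591i)|01⟩ + (0.2707 - 0.06555i)|10⟩ + (0.2707 + 0.06555i)|11⟩

H⊗2 gives amp(|y⟩) = (1/2) Σ_x (−1)^(x·y) amp(|x⟩), where x·y is the number of positions in which both x and y have a 1.
|00⟩: (0.5254i - 0.5413 + 0.6565i)/2 = (-0.2707 + 0.591i)
|01⟩: (-0.5254i - 0.5413 - 0.6565i)/2 = (-0.2707 - 0.591i)
|10⟩: (0.5254i + 0.5413 - 0.6565i)/2 = (0.2707 - 0.06555i)
|11⟩: (-0.5254i + 0.5413 + 0.6565i)/2 = (0.2707 + 0.06555i)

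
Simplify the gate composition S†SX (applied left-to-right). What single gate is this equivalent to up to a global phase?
X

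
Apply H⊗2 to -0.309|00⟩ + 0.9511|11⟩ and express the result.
0.3211|00⟩ - 0.6301|01⟩ - 0.6301|10⟩ + 0.3211|11⟩

H⊗2 gives amp(|y⟩) = (1/2) Σ_x (−1)^(x·y) amp(|x⟩), where x·y is the number of positions in which both x and y have a 1.
|00⟩: (-0.309 + 0.9511)/2 = 0.3211
|01⟩: (-0.309 - 0.9511)/2 = -0.6301
|10⟩: (-0.309 - 0.9511)/2 = -0.6301
|11⟩: (-0.309 + 0.9511)/2 = 0.3211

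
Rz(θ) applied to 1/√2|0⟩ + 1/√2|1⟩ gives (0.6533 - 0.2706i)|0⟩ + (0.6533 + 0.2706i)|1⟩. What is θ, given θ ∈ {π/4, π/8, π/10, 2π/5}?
π/4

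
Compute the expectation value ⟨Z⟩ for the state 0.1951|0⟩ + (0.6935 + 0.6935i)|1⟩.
-0.9238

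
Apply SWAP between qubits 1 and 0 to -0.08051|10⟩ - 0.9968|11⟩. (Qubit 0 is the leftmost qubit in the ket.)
-0.08051|01⟩ - 0.9968|11⟩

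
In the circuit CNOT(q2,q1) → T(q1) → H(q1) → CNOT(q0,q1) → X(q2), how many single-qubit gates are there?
3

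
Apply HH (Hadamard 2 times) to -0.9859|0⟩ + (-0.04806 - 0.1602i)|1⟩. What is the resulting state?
-0.9859|0⟩ + (-0.04806 - 0.1602i)|1⟩

H² = I, so an even number of Hadamards cancels: H^2 = I and the state is unchanged.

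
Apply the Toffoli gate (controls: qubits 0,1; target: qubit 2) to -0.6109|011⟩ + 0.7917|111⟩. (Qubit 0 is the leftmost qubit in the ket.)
-0.6109|011⟩ + 0.7917|110⟩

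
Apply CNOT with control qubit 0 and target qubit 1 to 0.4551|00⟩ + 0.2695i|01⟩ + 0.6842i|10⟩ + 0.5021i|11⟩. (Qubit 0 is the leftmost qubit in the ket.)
0.4551|00⟩ + 0.2695i|01⟩ + 0.5021i|10⟩ + 0.6842i|11⟩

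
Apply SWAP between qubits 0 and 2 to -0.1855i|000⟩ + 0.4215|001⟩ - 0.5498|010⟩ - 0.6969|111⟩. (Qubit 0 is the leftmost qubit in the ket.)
-0.1855i|000⟩ - 0.5498|010⟩ + 0.4215|100⟩ - 0.6969|111⟩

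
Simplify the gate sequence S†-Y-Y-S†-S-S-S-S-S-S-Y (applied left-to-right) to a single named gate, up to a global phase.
Y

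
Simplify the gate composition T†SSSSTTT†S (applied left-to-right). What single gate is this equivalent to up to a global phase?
S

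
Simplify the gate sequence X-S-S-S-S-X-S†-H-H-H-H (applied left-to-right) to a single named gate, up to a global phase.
S†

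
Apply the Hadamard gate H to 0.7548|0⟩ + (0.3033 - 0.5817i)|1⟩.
(0.7482 - 0.4113i)|0⟩ + (0.3193 + 0.4113i)|1⟩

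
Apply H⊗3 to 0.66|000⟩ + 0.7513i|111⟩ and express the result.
(0.2333 + 0.2656i)|000⟩ + (0.2333 - 0.2656i)|001⟩ + (0.2333 - 0.2656i)|010⟩ + (0.2333 + 0.2656i)|011⟩ + (0.2333 - 0.2656i)|100⟩ + (0.2333 + 0.2656i)|101⟩ + (0.2333 + 0.2656i)|110⟩ + (0.2333 - 0.2656i)|111⟩

H⊗3 gives amp(|y⟩) = (1/2√2) Σ_x (−1)^(x·y) amp(|x⟩), where x·y is the number of positions in which both x and y have a 1.
|000⟩: (0.66 + 0.7513i)/(2√2) = (0.2333 + 0.2656i)
|001⟩: (0.66 - 0.7513i)/(2√2) = (0.2333 - 0.2656i)
|010⟩: (0.66 - 0.7513i)/(2√2) = (0.2333 - 0.2656i)
|011⟩: (0.66 + 0.7513i)/(2√2) = (0.2333 + 0.2656i)
|100⟩: (0.66 - 0.7513i)/(2√2) = (0.2333 - 0.2656i)
|101⟩: (0.66 + 0.7513i)/(2√2) = (0.2333 + 0.2656i)
|110⟩: (0.66 + 0.7513i)/(2√2) = (0.2333 + 0.2656i)
|111⟩: (0.66 - 0.7513i)/(2√2) = (0.2333 - 0.2656i)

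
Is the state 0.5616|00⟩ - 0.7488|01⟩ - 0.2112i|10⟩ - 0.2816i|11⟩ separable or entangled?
Entangled

Writing the state as a|00⟩ + b|01⟩ + c|10⟩ + d|11⟩, it is a product state iff ad − bc = 0.
Here (a, b, c, d) = (0.5616, -0.7488, -0.2112i, -0.2816i): ad − bc = (0.5616)(-0.2816i) − (-0.7488)(-0.2112i) = -0.3163i ≠ 0, so the state is entangled.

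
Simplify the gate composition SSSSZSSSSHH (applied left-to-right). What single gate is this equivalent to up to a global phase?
Z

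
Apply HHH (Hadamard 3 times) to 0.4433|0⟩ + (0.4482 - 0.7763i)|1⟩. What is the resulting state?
(0.6304 - 0.5489i)|0⟩ + (-0.003465 + 0.5489i)|1⟩

H² = I, so H^3 = H: a single Hadamard. With (a, b) = (0.4433, (0.4482 - 0.7763i)), H gives ((a + b)/√2, (a − b)/√2) = ((0.6304 - 0.5489i), (-0.003465 + 0.5489i)).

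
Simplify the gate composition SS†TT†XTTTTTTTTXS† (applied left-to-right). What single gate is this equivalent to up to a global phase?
S†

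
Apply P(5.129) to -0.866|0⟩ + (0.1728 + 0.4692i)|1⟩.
-0.866|0⟩ + (0.499 + 0.03185i)|1⟩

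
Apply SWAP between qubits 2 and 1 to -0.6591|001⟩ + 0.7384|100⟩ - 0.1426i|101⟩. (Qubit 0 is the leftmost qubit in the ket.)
-0.6591|010⟩ + 0.7384|100⟩ - 0.1426i|110⟩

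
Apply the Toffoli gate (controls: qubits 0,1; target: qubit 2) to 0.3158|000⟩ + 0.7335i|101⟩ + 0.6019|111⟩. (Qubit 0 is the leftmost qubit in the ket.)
0.3158|000⟩ + 0.7335i|101⟩ + 0.6019|110⟩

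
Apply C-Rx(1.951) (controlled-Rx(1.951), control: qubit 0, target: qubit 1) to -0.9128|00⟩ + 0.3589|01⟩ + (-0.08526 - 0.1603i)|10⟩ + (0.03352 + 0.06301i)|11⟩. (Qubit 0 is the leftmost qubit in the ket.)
-0.9128|00⟩ + 0.3589|01⟩ + (0.004361 - 0.1176i)|10⟩ + (-0.1139 + 0.1059i)|11⟩

C-Rx(1.951) leaves the control-|0⟩ kets |00⟩, |01⟩ unchanged and applies Rx(1.951) to qubit 1 on the control-|1⟩ pair (|10⟩, |11⟩).
Rx(1.951) = [[cos(θ/2), −i·sin(θ/2)], [−i·sin(θ/2), cos(θ/2)]]; θ = 1.951, cos(θ/2) ≈ 0.560754, sin(θ/2) ≈ 0.827982.
With a = amp(|10⟩) = (-0.08526 - 0.1603i) and b = amp(|11⟩) = (0.03352 + 0.06301i):
new amp(|10⟩) = (0.560754)·a + (-0.827982i)·b = (0.004361 - 0.1176i)
new amp(|11⟩) = (-0.827982i)·a + (0.560754)·b = (-0.1139 + 0.1059i)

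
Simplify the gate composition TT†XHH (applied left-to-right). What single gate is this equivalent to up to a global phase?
X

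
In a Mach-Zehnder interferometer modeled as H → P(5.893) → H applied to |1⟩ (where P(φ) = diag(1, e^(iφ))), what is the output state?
(0.03758 + 0.1902i)|0⟩ + (0.9624 - 0.1902i)|1⟩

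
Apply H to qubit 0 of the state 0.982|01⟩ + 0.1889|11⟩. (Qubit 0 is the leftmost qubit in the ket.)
0.828|01⟩ + 0.5608|11⟩

H on qubit 0 mixes each pair of kets that differ only in qubit 0: amplitudes (a, b) of (|…0…⟩, |…1…⟩) become ((a + b)/√2, (a − b)/√2). Kets absent from the input have amplitude 0.
(|01⟩, |11⟩): (a, b) = (0.982, 0.1889) → (0.828, 0.5608)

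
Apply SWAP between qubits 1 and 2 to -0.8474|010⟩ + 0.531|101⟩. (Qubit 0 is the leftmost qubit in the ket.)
-0.8474|001⟩ + 0.531|110⟩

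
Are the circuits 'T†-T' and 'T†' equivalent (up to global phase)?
No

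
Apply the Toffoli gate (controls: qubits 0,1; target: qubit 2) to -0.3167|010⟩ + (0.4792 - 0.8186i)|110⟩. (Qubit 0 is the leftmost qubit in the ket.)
-0.3167|010⟩ + (0.4792 - 0.8186i)|111⟩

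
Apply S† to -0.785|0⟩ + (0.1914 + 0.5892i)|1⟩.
-0.785|0⟩ + (0.5892 - 0.1914i)|1⟩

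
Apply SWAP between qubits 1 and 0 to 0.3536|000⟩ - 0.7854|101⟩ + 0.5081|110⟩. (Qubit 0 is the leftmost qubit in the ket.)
0.3536|000⟩ - 0.7854|011⟩ + 0.5081|110⟩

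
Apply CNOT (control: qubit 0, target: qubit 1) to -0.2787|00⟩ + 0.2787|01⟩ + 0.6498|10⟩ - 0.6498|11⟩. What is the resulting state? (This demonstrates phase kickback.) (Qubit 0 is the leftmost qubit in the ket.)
-0.2787|00⟩ + 0.2787|01⟩ - 0.6498|10⟩ + 0.6498|11⟩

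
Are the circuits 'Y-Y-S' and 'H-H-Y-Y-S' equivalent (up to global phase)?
Yes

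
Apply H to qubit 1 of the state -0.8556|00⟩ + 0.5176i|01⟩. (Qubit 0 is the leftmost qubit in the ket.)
(-0.605 + 0.366i)|00⟩ + (-0.605 - 0.366i)|01⟩

H on qubit 1 mixes each pair of kets that differ only in qubit 1: amplitudes (a, b) of (|…0…⟩, |…1…⟩) become ((a + b)/√2, (a − b)/√2). Kets absent from the input have amplitude 0.
(|00⟩, |01⟩): (a, b) = (-0.8556, 0.5176i) → ((-0.605 + 0.366i), (-0.605 - 0.366i))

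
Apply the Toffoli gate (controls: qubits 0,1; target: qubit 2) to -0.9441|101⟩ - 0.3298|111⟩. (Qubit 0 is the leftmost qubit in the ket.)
-0.9441|101⟩ - 0.3298|110⟩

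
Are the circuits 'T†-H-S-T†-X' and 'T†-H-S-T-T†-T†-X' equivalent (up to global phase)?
Yes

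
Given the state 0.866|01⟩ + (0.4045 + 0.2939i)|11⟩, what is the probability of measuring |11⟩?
0.25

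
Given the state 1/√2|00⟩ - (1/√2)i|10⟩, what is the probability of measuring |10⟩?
1/2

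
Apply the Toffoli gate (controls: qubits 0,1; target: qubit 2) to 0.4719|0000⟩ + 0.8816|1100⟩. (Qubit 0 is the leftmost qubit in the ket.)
0.4719|0000⟩ + 0.8816|1110⟩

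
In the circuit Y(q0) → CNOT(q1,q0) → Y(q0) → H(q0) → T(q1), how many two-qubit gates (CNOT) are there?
1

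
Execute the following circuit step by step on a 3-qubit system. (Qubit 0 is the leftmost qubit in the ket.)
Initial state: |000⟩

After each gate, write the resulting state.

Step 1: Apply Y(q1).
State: i|010⟩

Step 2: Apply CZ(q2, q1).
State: i|010⟩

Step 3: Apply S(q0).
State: i|010⟩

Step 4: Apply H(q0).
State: (1/√2)i|010⟩ + (1/√2)i|110⟩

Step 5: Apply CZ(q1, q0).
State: (1/√2)i|010⟩ - (1/√2)i|110⟩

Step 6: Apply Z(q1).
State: -(1/√2)i|010⟩ + (1/√2)i|110⟩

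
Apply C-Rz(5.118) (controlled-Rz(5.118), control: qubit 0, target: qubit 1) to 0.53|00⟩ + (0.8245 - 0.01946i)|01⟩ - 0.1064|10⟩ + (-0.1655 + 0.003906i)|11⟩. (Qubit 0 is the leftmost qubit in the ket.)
0.53|00⟩ + (0.8245 - 0.01946i)|01⟩ + (0.08885 + 0.05854i)|10⟩ + (0.136 - 0.09432i)|11⟩

C-Rz(5.118) leaves the control-|0⟩ kets |00⟩, |01⟩ unchanged and applies Rz(5.118) to qubit 1 on the control-|1⟩ pair (|10⟩, |11⟩).
Rz(5.118) = [[e^(−iθ/2), 0], [0, e^(iθ/2)]] with e^(±iθ/2) = cos(θ/2) ± i·sin(θ/2); θ = 5.118, cos(θ/2) ≈ -0.835039, sin(θ/2) ≈ 0.550191.
With a = amp(|10⟩) = -0.1064 and b = amp(|11⟩) = (-0.1655 + 0.003906i):
new amp(|10⟩) = (-0.835039 - 0.550191i)·a = (0.08885 + 0.05854i)
new amp(|11⟩) = (-0.835039 + 0.550191i)·b = (0.136 - 0.09432i)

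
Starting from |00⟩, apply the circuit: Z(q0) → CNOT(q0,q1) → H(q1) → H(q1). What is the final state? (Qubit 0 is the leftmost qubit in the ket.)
|00⟩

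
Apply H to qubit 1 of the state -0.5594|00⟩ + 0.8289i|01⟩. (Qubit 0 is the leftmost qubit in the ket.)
(-0.3956 + 0.5861i)|00⟩ + (-0.3956 - 0.5861i)|01⟩

H on qubit 1 mixes each pair of kets that differ only in qubit 1: amplitudes (a, b) of (|…0…⟩, |…1…⟩) become ((a + b)/√2, (a − b)/√2). Kets absent from the input have amplitude 0.
(|00⟩, |01⟩): (a, b) = (-0.5594, 0.8289i) → ((-0.3956 + 0.5861i), (-0.3956 - 0.5861i))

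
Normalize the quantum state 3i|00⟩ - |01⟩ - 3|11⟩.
0.6882i|00⟩ - 0.2294|01⟩ - 0.6882|11⟩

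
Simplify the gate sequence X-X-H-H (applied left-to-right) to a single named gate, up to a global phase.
I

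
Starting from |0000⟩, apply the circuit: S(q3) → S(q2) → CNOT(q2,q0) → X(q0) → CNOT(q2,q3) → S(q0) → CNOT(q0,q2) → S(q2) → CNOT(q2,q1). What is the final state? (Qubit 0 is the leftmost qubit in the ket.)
-|1110⟩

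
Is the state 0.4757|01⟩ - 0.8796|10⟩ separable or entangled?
Entangled

Writing the state as a|00⟩ + b|01⟩ + c|10⟩ + d|11⟩, it is a product state iff ad − bc = 0.
Here (a, b, c, d) = (0, 0.4757, -0.8796, 0): ad − bc = (0)(0) − (0.4757)(-0.8796) = 0.4184 ≠ 0, so the state is entangled.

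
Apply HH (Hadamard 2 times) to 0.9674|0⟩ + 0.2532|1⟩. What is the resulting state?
0.9674|0⟩ + 0.2532|1⟩

H² = I, so an even number of Hadamards cancels: H^2 = I and the state is unchanged.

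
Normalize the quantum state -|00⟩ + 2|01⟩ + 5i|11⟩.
-0.1826|00⟩ + 0.3651|01⟩ + 0.9129i|11⟩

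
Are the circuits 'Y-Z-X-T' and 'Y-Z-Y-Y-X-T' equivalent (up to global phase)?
Yes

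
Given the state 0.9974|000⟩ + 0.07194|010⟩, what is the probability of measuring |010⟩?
0.005175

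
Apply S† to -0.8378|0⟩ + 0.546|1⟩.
-0.8378|0⟩ - 0.546i|1⟩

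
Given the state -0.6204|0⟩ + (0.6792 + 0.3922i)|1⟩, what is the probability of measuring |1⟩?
0.6151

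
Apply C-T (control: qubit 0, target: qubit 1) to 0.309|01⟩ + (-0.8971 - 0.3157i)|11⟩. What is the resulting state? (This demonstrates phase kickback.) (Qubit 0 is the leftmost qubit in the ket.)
0.309|01⟩ + (-0.4111 - 0.8576i)|11⟩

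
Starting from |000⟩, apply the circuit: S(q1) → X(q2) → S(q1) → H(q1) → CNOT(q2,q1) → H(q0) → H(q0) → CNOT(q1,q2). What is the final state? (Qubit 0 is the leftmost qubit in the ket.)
1/√2|001⟩ + 1/√2|010⟩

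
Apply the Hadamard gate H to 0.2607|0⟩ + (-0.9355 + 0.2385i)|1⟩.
(-0.4772 + 0.1686i)|0⟩ + (0.8458 - 0.1686i)|1⟩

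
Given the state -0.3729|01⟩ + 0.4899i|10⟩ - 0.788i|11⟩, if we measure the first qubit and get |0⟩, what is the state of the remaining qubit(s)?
-|1⟩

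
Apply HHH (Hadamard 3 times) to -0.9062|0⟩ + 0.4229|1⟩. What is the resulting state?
-0.3417|0⟩ - 0.9398|1⟩

H² = I, so H^3 = H: a single Hadamard. With (a, b) = (-0.9062, 0.4229), H gives ((a + b)/√2, (a − b)/√2) = (-0.3417, -0.9398).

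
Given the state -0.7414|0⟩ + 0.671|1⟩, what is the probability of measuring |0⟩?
0.5497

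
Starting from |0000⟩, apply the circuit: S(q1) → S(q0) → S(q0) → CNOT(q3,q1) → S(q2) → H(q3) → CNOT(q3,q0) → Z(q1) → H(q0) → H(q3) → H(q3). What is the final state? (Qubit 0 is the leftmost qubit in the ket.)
1/2|0000⟩ + 1/2|0001⟩ + 1/2|1000⟩ - 1/2|1001⟩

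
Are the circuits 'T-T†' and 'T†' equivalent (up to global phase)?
No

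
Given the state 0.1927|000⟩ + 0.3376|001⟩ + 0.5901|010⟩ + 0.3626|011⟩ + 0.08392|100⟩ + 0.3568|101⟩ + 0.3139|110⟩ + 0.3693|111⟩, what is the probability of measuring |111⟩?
0.1364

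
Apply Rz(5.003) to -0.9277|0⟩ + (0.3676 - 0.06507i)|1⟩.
(0.7441 + 0.5541i)|0⟩ + (-0.256 + 0.2717i)|1⟩

Rz(5.003) = [[e^(−iθ/2), 0], [0, e^(iθ/2)]] with e^(±iθ/2) = cos(θ/2) ± i·sin(θ/2); θ = 5.003, cos(θ/2) ≈ -0.80204, sin(θ/2) ≈ 0.59727.
With a = amp(|0⟩) = -0.9277 and b = amp(|1⟩) = (0.3676 - 0.06507i):
new amp(|0⟩) = (-0.80204 - 0.59727i)·a = (0.7441 + 0.5541i)
new amp(|1⟩) = (-0.80204 + 0.59727i)·b = (-0.256 + 0.2717i)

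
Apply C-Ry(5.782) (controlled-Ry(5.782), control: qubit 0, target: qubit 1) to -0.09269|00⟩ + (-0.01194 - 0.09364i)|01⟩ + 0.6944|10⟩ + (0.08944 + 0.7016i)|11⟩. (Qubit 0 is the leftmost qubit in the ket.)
-0.09269|00⟩ + (-0.01194 - 0.09364i)|01⟩ + (-0.6949 - 0.174i)|10⟩ + (0.08555 - 0.6797i)|11⟩

C-Ry(5.782) leaves the control-|0⟩ kets |00⟩, |01⟩ unchanged and applies Ry(5.782) to qubit 1 on the control-|1⟩ pair (|10⟩, |11⟩).
Ry(5.782) = [[cos(θ/2), −sin(θ/2)], [sin(θ/2), cos(θ/2)]]; θ = 5.782, cos(θ/2) ≈ -0.968766, sin(θ/2) ≈ 0.247978.
With a = amp(|10⟩) = 0.6944 and b = amp(|11⟩) = (0.08944 + 0.7016i):
new amp(|10⟩) = (-0.968766)·a + (-0.247978)·b = (-0.6949 - 0.174i)
new amp(|11⟩) = (0.247978)·a + (-0.968766)·b = (0.08555 - 0.6797i)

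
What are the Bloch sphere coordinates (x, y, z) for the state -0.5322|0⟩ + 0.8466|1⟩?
(-0.9011, 0, -0.4335)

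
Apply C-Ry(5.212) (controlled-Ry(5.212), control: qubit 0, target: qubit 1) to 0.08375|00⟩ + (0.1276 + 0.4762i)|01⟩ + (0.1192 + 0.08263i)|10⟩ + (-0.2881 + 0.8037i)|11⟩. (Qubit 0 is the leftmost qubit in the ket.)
0.08375|00⟩ + (0.1276 + 0.4762i)|01⟩ + (0.04452 - 0.4812i)|10⟩ + (0.3086 - 0.649i)|11⟩

C-Ry(5.212) leaves the control-|0⟩ kets |00⟩, |01⟩ unchanged and applies Ry(5.212) to qubit 1 on the control-|1⟩ pair (|10⟩, |11⟩).
Ry(5.212) = [[cos(θ/2), −sin(θ/2)], [sin(θ/2), cos(θ/2)]]; θ = 5.212, cos(θ/2) ≈ -0.859966, sin(θ/2) ≈ 0.510351.
With a = amp(|10⟩) = (0.1192 + 0.08263i) and b = amp(|11⟩) = (-0.2881 + 0.8037i):
new amp(|10⟩) = (-0.859966)·a + (-0.510351)·b = (0.04452 - 0.4812i)
new amp(|11⟩) = (0.510351)·a + (-0.859966)·b = (0.3086 - 0.649i)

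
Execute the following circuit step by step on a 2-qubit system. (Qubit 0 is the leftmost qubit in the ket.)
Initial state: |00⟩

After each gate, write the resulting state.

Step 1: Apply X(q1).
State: |01⟩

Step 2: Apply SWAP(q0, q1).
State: |10⟩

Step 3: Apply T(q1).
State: |10⟩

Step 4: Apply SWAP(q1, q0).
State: |01⟩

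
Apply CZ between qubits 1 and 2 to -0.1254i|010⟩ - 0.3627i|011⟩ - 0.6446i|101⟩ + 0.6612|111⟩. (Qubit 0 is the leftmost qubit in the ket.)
-0.1254i|010⟩ + 0.3627i|011⟩ - 0.6446i|101⟩ - 0.6612|111⟩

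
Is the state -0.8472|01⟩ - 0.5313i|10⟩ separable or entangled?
Entangled

Writing the state as a|00⟩ + b|01⟩ + c|10⟩ + d|11⟩, it is a product state iff ad − bc = 0.
Here (a, b, c, d) = (0, -0.8472, -0.5313i, 0): ad − bc = (0)(0) − (-0.8472)(-0.5313i) = -0.4501i ≠ 0, so the state is entangled.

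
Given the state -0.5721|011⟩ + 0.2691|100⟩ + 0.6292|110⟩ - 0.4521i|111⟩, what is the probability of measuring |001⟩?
0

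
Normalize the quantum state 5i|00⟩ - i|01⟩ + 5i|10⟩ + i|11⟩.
0.6934i|00⟩ - 0.1387i|01⟩ + 0.6934i|10⟩ + 0.1387i|11⟩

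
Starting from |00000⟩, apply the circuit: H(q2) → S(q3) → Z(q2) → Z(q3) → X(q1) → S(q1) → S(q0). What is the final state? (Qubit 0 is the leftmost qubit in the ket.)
(1/√2)i|01000⟩ - (1/√2)i|01100⟩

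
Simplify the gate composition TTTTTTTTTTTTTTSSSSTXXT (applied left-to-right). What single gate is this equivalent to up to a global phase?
I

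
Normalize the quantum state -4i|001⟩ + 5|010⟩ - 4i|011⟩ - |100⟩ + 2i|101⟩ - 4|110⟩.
-0.4529i|001⟩ + 0.5661|010⟩ - 0.4529i|011⟩ - 0.1132|100⟩ + 0.2265i|101⟩ - 0.4529|110⟩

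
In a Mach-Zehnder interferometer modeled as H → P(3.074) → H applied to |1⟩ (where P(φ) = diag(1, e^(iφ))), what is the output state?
(0.9989 - 0.03377i)|0⟩ + (0.001142 + 0.03377i)|1⟩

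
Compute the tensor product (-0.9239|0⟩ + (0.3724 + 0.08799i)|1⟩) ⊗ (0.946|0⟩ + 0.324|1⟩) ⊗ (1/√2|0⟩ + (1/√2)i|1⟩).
-0.618|000⟩ - 0.618i|001⟩ - 0.2117|010⟩ - 0.2117i|011⟩ + (0.2491 + 0.05886i)|100⟩ + (-0.05886 + 0.2491i)|101⟩ + (0.08532 + 0.02016i)|110⟩ + (-0.02016 + 0.08532i)|111⟩

amp(|b₁b₂…⟩) = product of the factor amplitudes for bits b₁, b₂, …; only kets whose every factor amplitude is nonzero survive.
|000⟩: (-0.9239)(0.946)(1/√2) = -0.618
|001⟩: (-0.9239)(0.946)((1/√2)i) = -0.618i
|010⟩: (-0.9239)(0.324)(1/√2) = -0.2117
|011⟩: (-0.9239)(0.324)((1/√2)i) = -0.2117i
|100⟩: (0.3724 + 0.08799i)(0.946)(1/√2) = (0.2491 + 0.05886i)
|101⟩: (0.3724 + 0.08799i)(0.946)((1/√2)i) = (-0.05886 + 0.2491i)
|110⟩: (0.3724 + 0.08799i)(0.324)(1/√2) = (0.08532 + 0.02016i)
|111⟩: (0.3724 + 0.08799i)(0.324)((1/√2)i) = (-0.02016 + 0.08532i)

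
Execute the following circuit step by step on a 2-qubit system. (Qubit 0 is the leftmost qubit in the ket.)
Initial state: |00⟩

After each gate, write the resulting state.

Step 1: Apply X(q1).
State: |01⟩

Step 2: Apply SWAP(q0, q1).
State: |10⟩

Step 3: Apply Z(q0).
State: -|10⟩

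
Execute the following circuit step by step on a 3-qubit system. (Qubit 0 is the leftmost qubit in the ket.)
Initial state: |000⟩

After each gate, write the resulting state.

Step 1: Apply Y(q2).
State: i|001⟩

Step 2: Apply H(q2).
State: (1/√2)i|000⟩ - (1/√2)i|001⟩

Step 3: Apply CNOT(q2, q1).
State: (1/√2)i|000⟩ - (1/√2)i|011⟩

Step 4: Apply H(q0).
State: (1/2)i|000⟩ - (1/2)i|011⟩ + (1/2)i|100⟩ - (1/2)i|111⟩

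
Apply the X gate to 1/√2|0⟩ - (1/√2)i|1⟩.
-(1/√2)i|0⟩ + 1/√2|1⟩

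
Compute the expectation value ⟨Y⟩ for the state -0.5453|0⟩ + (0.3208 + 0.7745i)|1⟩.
-0.8447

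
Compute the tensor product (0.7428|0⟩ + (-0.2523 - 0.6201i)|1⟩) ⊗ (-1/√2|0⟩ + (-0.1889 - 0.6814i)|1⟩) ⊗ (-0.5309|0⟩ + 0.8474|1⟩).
0.2788|000⟩ - 0.4451|001⟩ + (0.07449 + 0.2687i)|010⟩ + (-0.1189 - 0.4289i)|011⟩ + (-0.09471 - 0.2328i)|100⟩ + (0.1512 + 0.3716i)|101⟩ + (0.199 - 0.1535i)|110⟩ + (-0.3177 + 0.2449i)|111⟩

amp(|b₁b₂…⟩) = product of the factor amplitudes for bits b₁, b₂, …; only kets whose every factor amplitude is nonzero survive.
|000⟩: (0.7428)(-1/√2)(-0.5309) = 0.2788
|001⟩: (0.7428)(-1/√2)(0.8474) = -0.4451
|010⟩: (0.7428)(-0.1889 - 0.6814i)(-0.5309) = (0.07449 + 0.2687i)
|011⟩: (0.7428)(-0.1889 - 0.6814i)(0.8474) = (-0.1189 - 0.4289i)
|100⟩: (-0.2523 - 0.6201i)(-1/√2)(-0.5309) = (-0.09471 - 0.2328i)
|101⟩: (-0.2523 - 0.6201i)(-1/√2)(0.8474) = (0.1512 + 0.3716i)
|110⟩: (-0.2523 - 0.6201i)(-0.1889 - 0.6814i)(-0.5309) = (0.199 - 0.1535i)
|111⟩: (-0.2523 - 0.6201i)(-0.1889 - 0.6814i)(0.8474) = (-0.3177 + 0.2449i)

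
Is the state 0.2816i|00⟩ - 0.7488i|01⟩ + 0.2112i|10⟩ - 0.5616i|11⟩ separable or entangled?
Separable

Writing the state as a|00⟩ + b|01⟩ + c|10⟩ + d|11⟩, it is a product state iff ad − bc = 0.
Here (a, b, c, d) = (0.2816i, -0.7488i, 0.2112i, -0.5616i): ad − bc = (0.2816i)(-0.5616i) − (-0.7488i)(0.2112i) = 0, so the state is separable.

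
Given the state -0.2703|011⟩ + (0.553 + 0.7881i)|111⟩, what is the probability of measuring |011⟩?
0.07306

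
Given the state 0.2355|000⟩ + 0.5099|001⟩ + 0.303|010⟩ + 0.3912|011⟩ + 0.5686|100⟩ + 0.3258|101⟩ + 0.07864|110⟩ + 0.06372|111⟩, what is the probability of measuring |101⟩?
0.1061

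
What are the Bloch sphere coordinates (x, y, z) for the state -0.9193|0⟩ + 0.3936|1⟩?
(-0.7237, 0, 0.6902)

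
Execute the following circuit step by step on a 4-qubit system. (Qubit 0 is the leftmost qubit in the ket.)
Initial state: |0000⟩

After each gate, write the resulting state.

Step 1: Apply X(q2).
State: |0010⟩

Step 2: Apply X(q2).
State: |0000⟩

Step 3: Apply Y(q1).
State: i|0100⟩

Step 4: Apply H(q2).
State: (1/√2)i|0100⟩ + (1/√2)i|0110⟩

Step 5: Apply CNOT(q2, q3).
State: (1/√2)i|0100⟩ + (1/√2)i|0111⟩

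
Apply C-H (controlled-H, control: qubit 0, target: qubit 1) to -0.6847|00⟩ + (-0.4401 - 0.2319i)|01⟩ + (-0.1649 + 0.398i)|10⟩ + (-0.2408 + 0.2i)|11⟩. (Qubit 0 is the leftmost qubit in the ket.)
-0.6847|00⟩ + (-0.4401 - 0.2319i)|01⟩ + (-0.2869 + 0.4228i)|10⟩ + (0.05367 + 0.14i)|11⟩

C-H leaves the control-|0⟩ kets |00⟩, |01⟩ unchanged and applies H to qubit 1 on the control-|1⟩ pair (|10⟩, |11⟩).
H = [[1/√2, 1/√2], [1/√2, -1/√2]].
With a = amp(|10⟩) = (-0.1649 + 0.398i) and b = amp(|11⟩) = (-0.2408 + 0.2i):
new amp(|10⟩) = (1/√2)·a + (1/√2)·b = (-0.2869 + 0.4228i)
new amp(|11⟩) = (1/√2)·a + (-1/√2)·b = (0.05367 + 0.14i)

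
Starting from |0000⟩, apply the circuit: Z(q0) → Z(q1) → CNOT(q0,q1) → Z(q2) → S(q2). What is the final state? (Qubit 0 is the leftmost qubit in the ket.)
|0000⟩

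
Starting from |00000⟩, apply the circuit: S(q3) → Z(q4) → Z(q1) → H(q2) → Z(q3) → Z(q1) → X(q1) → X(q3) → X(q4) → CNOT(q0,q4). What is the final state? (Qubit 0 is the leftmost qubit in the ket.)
1/√2|01011⟩ + 1/√2|01111⟩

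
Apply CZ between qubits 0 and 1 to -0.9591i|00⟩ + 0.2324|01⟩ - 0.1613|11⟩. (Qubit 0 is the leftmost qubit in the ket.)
-0.9591i|00⟩ + 0.2324|01⟩ + 0.1613|11⟩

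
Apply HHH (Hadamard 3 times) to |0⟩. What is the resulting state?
1/√2|0⟩ + 1/√2|1⟩

H² = I, so H^3 = H: a single Hadamard. With (a, b) = (1, 0), H gives ((a + b)/√2, (a − b)/√2) = (1/√2, 1/√2).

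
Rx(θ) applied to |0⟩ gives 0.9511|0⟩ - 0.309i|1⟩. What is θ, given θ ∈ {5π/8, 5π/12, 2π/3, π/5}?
π/5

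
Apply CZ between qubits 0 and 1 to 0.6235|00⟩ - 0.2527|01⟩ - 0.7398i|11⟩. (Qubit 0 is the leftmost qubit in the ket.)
0.6235|00⟩ - 0.2527|01⟩ + 0.7398i|11⟩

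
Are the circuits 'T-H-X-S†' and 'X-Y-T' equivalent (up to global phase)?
No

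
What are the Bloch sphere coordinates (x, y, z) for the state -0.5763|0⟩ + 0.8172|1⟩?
(-0.9419, 0, -0.3357)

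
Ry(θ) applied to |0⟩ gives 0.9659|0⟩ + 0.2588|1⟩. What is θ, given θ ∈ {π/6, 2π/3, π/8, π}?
π/6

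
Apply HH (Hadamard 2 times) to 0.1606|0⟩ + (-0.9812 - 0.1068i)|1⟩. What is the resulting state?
0.1606|0⟩ + (-0.9812 - 0.1068i)|1⟩

H² = I, so an even number of Hadamards cancels: H^2 = I and the state is unchanged.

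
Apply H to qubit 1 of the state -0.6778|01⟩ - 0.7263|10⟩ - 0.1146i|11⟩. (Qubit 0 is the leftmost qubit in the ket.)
-0.4793|00⟩ + 0.4793|01⟩ + (-0.5136 - 0.08103i)|10⟩ + (-0.5136 + 0.08103i)|11⟩

H on qubit 1 mixes each pair of kets that differ only in qubit 1: amplitudes (a, b) of (|…0…⟩, |…1…⟩) become ((a + b)/√2, (a − b)/√2). Kets absent from the input have amplitude 0.
(|00⟩, |01⟩): (a, b) = (0, -0.6778) → (-0.4793, 0.4793)
(|10⟩, |11⟩): (a, b) = (-0.7263, -0.1146i) → ((-0.5136 - 0.08103i), (-0.5136 + 0.08103i))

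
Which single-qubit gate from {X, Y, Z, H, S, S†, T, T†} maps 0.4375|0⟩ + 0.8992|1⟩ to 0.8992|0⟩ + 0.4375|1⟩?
X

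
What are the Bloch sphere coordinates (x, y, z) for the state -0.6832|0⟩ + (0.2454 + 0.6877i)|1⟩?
(-0.3353, -0.9397, -0.06639)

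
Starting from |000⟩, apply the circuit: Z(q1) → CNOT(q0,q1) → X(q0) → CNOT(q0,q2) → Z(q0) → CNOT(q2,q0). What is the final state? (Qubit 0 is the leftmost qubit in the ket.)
-|001⟩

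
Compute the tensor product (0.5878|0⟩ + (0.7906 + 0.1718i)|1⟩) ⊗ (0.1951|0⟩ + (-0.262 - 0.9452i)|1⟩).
0.1147|00⟩ + (-0.154 - 0.5556i)|01⟩ + (0.1542 + 0.03352i)|10⟩ + (-0.04475 - 0.7923i)|11⟩

amp(|b₁b₂…⟩) = product of the factor amplitudes for bits b₁, b₂, …; only kets whose every factor amplitude is nonzero survive.
|00⟩: (0.5878)(0.1951) = 0.1147
|01⟩: (0.5878)(-0.262 - 0.9452i) = (-0.154 - 0.5556i)
|10⟩: (0.7906 + 0.1718i)(0.1951) = (0.1542 + 0.03352i)
|11⟩: (0.7906 + 0.1718i)(-0.262 - 0.9452i) = (-0.04475 - 0.7923i)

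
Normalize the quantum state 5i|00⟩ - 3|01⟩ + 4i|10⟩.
(1/√2)i|00⟩ - 0.4243|01⟩ + 0.5657i|10⟩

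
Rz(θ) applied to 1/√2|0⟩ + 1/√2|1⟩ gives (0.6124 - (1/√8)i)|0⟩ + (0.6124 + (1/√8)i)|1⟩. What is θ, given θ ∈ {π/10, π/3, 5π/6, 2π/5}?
π/3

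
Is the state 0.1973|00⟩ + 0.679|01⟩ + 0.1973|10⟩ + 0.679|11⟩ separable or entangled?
Separable

Writing the state as a|00⟩ + b|01⟩ + c|10⟩ + d|11⟩, it is a product state iff ad − bc = 0.
Here (a, b, c, d) = (0.1973, 0.679, 0.1973, 0.679): ad − bc = (0.1973)(0.679) − (0.679)(0.1973) = 0, so the state is separable.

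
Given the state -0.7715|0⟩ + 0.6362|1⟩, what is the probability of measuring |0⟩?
0.5952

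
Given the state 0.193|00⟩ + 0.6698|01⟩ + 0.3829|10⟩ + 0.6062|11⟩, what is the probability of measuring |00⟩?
0.03725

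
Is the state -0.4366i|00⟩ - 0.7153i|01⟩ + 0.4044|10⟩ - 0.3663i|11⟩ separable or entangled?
Entangled

Writing the state as a|00⟩ + b|01⟩ + c|10⟩ + d|11⟩, it is a product state iff ad − bc = 0.
Here (a, b, c, d) = (-0.4366i, -0.7153i, 0.4044, -0.3663i): ad − bc = (-0.4366i)(-0.3663i) − (-0.7153i)(0.4044) = (-0.1599 + 0.2893i) ≠ 0, so the state is entangled.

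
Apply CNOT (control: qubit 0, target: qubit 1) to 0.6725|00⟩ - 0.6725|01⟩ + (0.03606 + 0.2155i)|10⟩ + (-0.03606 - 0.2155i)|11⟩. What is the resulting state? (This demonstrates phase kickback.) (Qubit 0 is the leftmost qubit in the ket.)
0.6725|00⟩ - 0.6725|01⟩ + (-0.03606 - 0.2155i)|10⟩ + (0.03606 + 0.2155i)|11⟩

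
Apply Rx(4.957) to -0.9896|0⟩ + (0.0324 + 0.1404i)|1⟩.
(0.8663 - 0.01994i)|0⟩ + (-0.02553 + 0.4985i)|1⟩

Rx(4.957) = [[cos(θ/2), −i·sin(θ/2)], [−i·sin(θ/2), cos(θ/2)]]; θ = 4.957, cos(θ/2) ≈ -0.788092, sin(θ/2) ≈ 0.615557.
With a = amp(|0⟩) = -0.9896 and b = amp(|1⟩) = (0.0324 + 0.1404i):
new amp(|0⟩) = (-0.788092)·a + (-0.615557i)·b = (0.8663 - 0.01994i)
new amp(|1⟩) = (-0.615557i)·a + (-0.788092)·b = (-0.02553 + 0.4985i)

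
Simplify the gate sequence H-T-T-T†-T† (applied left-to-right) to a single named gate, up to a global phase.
H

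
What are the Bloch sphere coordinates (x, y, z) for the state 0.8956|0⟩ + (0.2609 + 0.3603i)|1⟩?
(0.4673, 0.6454, 0.6042)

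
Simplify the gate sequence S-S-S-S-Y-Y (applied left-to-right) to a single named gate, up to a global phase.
I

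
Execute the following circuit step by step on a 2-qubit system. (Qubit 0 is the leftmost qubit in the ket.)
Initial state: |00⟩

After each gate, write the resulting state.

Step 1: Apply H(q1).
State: 1/√2|00⟩ + 1/√2|01⟩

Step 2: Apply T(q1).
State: 1/√2|00⟩ + (1/2 + (1/2)i)|01⟩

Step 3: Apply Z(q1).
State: 1/√2|00⟩ + (-1/2 - (1/2)i)|01⟩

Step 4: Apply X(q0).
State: 1/√2|10⟩ + (-1/2 - (1/2)i)|11⟩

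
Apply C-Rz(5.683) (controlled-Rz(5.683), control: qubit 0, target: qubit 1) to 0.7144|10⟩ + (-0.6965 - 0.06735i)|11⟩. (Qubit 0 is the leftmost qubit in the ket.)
(-0.6825 - 0.2112i)|10⟩ + (0.6853 - 0.1416i)|11⟩

C-Rz(5.683) leaves the control-|0⟩ kets |00⟩, |01⟩ unchanged and applies Rz(5.683) to qubit 1 on the control-|1⟩ pair (|10⟩, |11⟩).
Rz(5.683) = [[e^(−iθ/2), 0], [0, e^(iθ/2)]] with e^(±iθ/2) = cos(θ/2) ± i·sin(θ/2); θ = 5.683, cos(θ/2) ≈ -0.955309, sin(θ/2) ≈ 0.295609.
With a = amp(|10⟩) = 0.7144 and b = amp(|11⟩) = (-0.6965 - 0.06735i):
new amp(|10⟩) = (-0.955309 - 0.295609i)·a = (-0.6825 - 0.2112i)
new amp(|11⟩) = (-0.955309 + 0.295609i)·b = (0.6853 - 0.1416i)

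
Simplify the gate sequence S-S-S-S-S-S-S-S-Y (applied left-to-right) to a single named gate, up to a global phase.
Y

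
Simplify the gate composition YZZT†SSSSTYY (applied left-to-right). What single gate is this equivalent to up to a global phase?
Y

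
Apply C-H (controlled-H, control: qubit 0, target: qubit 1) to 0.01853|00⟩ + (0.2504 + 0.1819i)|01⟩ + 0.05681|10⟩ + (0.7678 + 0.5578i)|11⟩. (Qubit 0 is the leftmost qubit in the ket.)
0.01853|00⟩ + (0.2504 + 0.1819i)|01⟩ + (0.5831 + 0.3944i)|10⟩ + (-0.5027 - 0.3944i)|11⟩

C-H leaves the control-|0⟩ kets |00⟩, |01⟩ unchanged and applies H to qubit 1 on the control-|1⟩ pair (|10⟩, |11⟩).
H = [[1/√2, 1/√2], [1/√2, -1/√2]].
With a = amp(|10⟩) = 0.05681 and b = amp(|11⟩) = (0.7678 + 0.5578i):
new amp(|10⟩) = (1/√2)·a + (1/√2)·b = (0.5831 + 0.3944i)
new amp(|11⟩) = (1/√2)·a + (-1/√2)·b = (-0.5027 - 0.3944i)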